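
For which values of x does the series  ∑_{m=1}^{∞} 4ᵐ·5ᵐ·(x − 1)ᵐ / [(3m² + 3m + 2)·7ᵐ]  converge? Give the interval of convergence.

By the ratio test, |a_{m+1}/a_m| = [(3m² + 3m + 2)/(3(m+1)² + 3(m+1) + 2)] · 4·5/7 → 20/7.
Convergence for |x − 1| · 20/7 < 1, i.e. |x − 1| < 7/20. So R = 7/20.
When x = 27/20, the series is dominated by a constant times Σ 1/m², which converges (p = 2 > 1).
Endpoint x = 13/20: absolute convergence follows by limit comparison with Σ 1/m².

[13/20, 27/20]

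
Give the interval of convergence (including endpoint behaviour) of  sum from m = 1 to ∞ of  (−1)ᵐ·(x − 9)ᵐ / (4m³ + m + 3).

By the ratio test, |a_{m+1}/a_m| = (4m³ + m + 3)/(4(m+1)³ + (m+1) + 3) → 1.
So the series converges when |x − 9| < 1 and diverges when |x − 9| > 1; R = 1.
Check x = 10: absolute convergence follows by limit comparison with Σ 1/m³.
Check x = 8: absolute convergence follows by limit comparison with Σ 1/m³.

[8, 10]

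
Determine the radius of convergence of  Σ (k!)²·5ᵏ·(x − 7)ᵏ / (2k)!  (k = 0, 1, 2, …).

R = 4/5

Ratio test: |a_{k+1}/a_k| = (k+1)²/[(2k+1)·(2k+2)] · 5 → 5/4 as k → ∞.
Convergence for |x − 7| · 5/4 < 1, i.e. |x − 7| < 4/5. So R = 4/5.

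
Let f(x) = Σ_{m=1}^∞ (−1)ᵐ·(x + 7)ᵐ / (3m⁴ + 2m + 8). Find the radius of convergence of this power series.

The ratio of consecutive coefficients is (3m⁴ + 2m + 8)/(3(m+1)⁴ + 2(m+1) + 8) → 1.
Convergence for |x + 7| < 1, so R = 1.

R = 1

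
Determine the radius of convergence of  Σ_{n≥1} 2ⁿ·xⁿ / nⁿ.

R = ∞

By the Cauchy root test, |a_n|^(1/n) = 2/n → 0.
Since the n-th root of |a_n| tends to 0, the series converges for all real x; R = ∞.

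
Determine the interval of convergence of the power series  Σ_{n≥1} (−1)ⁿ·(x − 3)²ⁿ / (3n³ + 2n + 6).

[2, 4]

Apply the ratio test: |a_{n+1}| / |a_n| = (3n³ + 2n + 6)/(3(n+1)³ + 2(n+1) + 6), which tends to 1 as n → ∞.
Successive powers of (x − 3) differ by 2, so the series converges when |x − 3|² · 1 < 1, i.e. |x − 3| < √(1) = 1. So R = 1.
Endpoint x = 4: the series is dominated by a constant times Σ 1/n³, which converges (p = 3 > 1).
When x = 2, the terms are on the order of 1/n³, so the series converges absolutely by comparison with the p-series (p = 3 > 1).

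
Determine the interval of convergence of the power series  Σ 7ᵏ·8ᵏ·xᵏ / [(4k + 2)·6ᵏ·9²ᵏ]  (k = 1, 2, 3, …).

By the ratio test, |a_{k+1}/a_k| = [(4k + 2)/(4(k+1) + 2)] · 7·8/(6·81) → 28/243.
Hence the series converges for |x| < 1/(28/243) = 243/28, so the radius of convergence is 243/28.
Endpoint x = 243/28: the terms are asymptotic to a nonzero constant times 1/k, so the series diverges by limit comparison with Σ 1/k.
When x = -243/28, the terms alternate in sign and decrease monotonically to 0 in absolute value (size ~ c/k), so the alternating series test gives convergence.

[-243/28, 243/28)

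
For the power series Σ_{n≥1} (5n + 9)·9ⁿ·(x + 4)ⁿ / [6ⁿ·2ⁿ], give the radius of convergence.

R = 4/3

By the ratio test, |a_{n+1}/a_n| = [(5(n+1) + 9)/(5n + 9)] · 9/(6·2) → 3/4.
The series converges when 3/4 · |x + 4| < 1, giving R = 4/3.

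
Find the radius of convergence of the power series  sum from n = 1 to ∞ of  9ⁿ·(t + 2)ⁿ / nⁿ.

Root test: |a_n|^(1/n) = 9/n → 0.
The limit is 0 for every t, so R = ∞.

R = ∞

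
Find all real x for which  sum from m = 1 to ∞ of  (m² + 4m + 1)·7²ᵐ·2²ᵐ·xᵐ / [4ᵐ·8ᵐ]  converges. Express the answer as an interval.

The ratio of consecutive coefficients is [((m+1)² + 4(m+1) + 1)/(m² + 4m + 1)] · 49·4/(4·8) → 49/8.
Convergence for |x| · 49/8 < 1, i.e. |x| < 8/49. So R = 8/49.
Check x = 8/49: the terms do not tend to 0, so the series diverges.
Check x = -8/49: the m-th term does not approach 0; divergence by the term test.

(-8/49, 8/49)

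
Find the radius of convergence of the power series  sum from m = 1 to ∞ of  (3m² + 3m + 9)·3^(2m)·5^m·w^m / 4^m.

R = 4/45

By the ratio test, |a_{m+1}/a_m| = [(3(m+1)² + 3(m+1) + 9)/(3m² + 3m + 9)] · 9·5/4 → 45/4.
Thus R = 1/(45/4) = 4/45.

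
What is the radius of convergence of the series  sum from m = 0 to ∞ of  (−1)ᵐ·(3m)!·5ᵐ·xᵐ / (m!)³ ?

Apply the ratio test: |a_{m+1}| / |a_m| = (3m+1)·(3m+2)·(3m+3)/(m+1)³ · 5, which tends to 135 as m → ∞.
Thus R = 1/(135) = 1/135.

R = 1/135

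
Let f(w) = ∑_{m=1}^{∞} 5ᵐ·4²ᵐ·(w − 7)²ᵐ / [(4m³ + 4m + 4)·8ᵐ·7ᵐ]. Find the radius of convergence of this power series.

R = √70/10

By the ratio test, |a_{m+1}/a_m| = [(4m³ + 4m + 4)/(4(m+1)³ + 4(m+1) + 4)] · 5·16/(8·7) → 10/7.
Since the exponent of (w − 7) increases by 2 each term, convergence requires |w − 7|² < 7/10, hence R = √70/10.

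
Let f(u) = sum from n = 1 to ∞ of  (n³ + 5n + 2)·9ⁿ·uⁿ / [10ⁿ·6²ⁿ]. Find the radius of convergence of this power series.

The ratio of consecutive coefficients is [((n+1)³ + 5(n+1) + 2)/(n³ + 5n + 2)] · 9/(10·36) → 1/40.
Thus R = 1/(1/40) = 40.

R = 40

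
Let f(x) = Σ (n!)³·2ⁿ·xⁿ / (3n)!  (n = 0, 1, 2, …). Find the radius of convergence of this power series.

R = 27/2

Apply the ratio test: |a_{n+1}| / |a_n| = (n+1)³/[(3n+1)·(3n+2)·(3n+3)] · 2, which tends to 2/27 as n → ∞.
Hence the series converges for |x| < 1/(2/27) = 27/2, so the radius of convergence is 27/2.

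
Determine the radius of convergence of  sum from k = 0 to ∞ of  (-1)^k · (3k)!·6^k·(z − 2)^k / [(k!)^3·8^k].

Apply the ratio test: |a_{k+1}| / |a_k| = (3k+1)·(3k+2)·(3k+3)/(k+1)³ · 6/8, which tends to 81/4 as k → ∞.
Hence the series converges for |z − 2| < 1/(81/4) = 4/81, so the radius of convergence is 4/81.

R = 4/81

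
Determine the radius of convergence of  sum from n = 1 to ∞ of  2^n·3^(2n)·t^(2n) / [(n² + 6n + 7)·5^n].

R = √10/6

Apply the ratio test: |a_{n+1}| / |a_n| = [(n² + 6n + 7)/((n+1)² + 6(n+1) + 7)] · 2·9/5, which tends to 18/5 as n → ∞.
Since the exponent of t increases by 2 each term, convergence requires |t|² < 5/18, hence R = √10/6.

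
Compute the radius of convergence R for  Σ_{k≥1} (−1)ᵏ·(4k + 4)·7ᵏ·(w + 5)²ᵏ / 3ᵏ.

R = √21/7

By the ratio test, |a_{k+1}/a_k| = [(4(k+1) + 4)/(4k + 4)] · 7/3 → 7/3.
Since the exponent of (w + 5) increases by 2 each term, convergence requires |w + 5|² < 3/7, hence R = √21/7.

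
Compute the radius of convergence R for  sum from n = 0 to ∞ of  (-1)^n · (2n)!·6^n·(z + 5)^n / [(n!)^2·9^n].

The ratio of consecutive coefficients is (2n+1)·(2n+2)/(n+1)² · 6/9 → 8/3.
Convergence for |z + 5| · 8/3 < 1, i.e. |z + 5| < 3/8. So R = 3/8.

R = 3/8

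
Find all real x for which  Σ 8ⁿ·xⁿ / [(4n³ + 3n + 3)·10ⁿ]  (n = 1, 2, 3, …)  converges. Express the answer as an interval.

By the ratio test, |a_{n+1}/a_n| = [(4n³ + 3n + 3)/(4(n+1)³ + 3(n+1) + 3)] · 8/10 → 4/5.
The series converges when 4/5 · |x| < 1, giving R = 5/4.
Endpoint x = 5/4: the series is dominated by a constant times Σ 1/n³, which converges (p = 3 > 1).
Endpoint x = -5/4: absolute convergence follows by limit comparison with Σ 1/n³.

[-5/4, 5/4]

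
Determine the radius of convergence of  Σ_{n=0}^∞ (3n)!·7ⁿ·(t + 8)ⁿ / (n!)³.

R = 1/189

By the ratio test, |a_{n+1}/a_n| = (3n+1)·(3n+2)·(3n+3)/(n+1)³ · 7 → 189.
The series converges when 189 · |t + 8| < 1, giving R = 1/189.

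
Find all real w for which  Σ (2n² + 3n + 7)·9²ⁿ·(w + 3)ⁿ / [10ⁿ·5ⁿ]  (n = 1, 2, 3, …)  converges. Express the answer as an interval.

Apply the ratio test: |a_{n+1}| / |a_n| = [(2(n+1)² + 3(n+1) + 7)/(2n² + 3n + 7)] · 81/(10·5), which tends to 81/50 as n → ∞.
Hence the series converges for |w + 3| < 1/(81/50) = 50/81, so the radius of convergence is 50/81.
When w = -193/81, the n-th term does not approach 0; divergence by the term test.
At w = -293/81: the terms do not tend to 0, so the series diverges.

(-293/81, -193/81)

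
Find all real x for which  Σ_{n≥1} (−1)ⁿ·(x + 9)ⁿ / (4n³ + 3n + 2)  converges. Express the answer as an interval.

[-10, -8]

Apply the ratio test: |a_{n+1}| / |a_n| = (4n³ + 3n + 2)/(4(n+1)³ + 3(n+1) + 2), which tends to 1 as n → ∞.
Hence R = 1.
When x = -8, the terms are on the order of 1/n³, so the series converges absolutely by comparison with the p-series (p = 3 > 1).
Endpoint x = -10: the terms are on the order of 1/n³, so the series converges absolutely by comparison with the p-series (p = 3 > 1).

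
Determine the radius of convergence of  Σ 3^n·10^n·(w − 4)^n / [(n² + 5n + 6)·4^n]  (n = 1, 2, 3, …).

By the ratio test, |a_{n+1}/a_n| = [(n² + 5n + 6)/((n+1)² + 5(n+1) + 6)] · 3·10/4 → 15/2.
Thus R = 1/(15/2) = 2/15.

R = 2/15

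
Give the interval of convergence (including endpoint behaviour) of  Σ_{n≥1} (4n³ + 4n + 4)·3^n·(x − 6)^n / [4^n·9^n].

(-6, 18)

Ratio test: |a_{n+1}/a_n| = [(4(n+1)³ + 4(n+1) + 4)/(4n³ + 4n + 4)] · 3/(4·9) → 1/12 as n → ∞.
Hence the series converges for |x − 6| < 1/(1/12) = 12, so the radius of convergence is 12.
Endpoint x = 18: the terms have absolute value of order n³, which does not tend to 0, so the series diverges by the divergence test.
At x = -6: the n-th term does not approach 0; divergence by the term test.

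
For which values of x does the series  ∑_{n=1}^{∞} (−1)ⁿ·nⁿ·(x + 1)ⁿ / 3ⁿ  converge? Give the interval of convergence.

{-1}

Root test: |a_n|^(1/n) = n/3 → ∞.
Since the n-th root of |a_n| is unbounded, the series converges only at x = -1; R = 0.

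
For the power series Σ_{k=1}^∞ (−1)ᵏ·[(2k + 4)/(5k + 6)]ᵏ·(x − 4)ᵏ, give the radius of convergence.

Applying the root test, |a_k|^(1/k) = (2k + 4)/(5k + 6) → 2/5.
Thus R = 1/(2/5) = 5/2.

R = 5/2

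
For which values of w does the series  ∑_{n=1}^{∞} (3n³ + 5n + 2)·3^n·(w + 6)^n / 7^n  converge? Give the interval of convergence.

Apply the ratio test: |a_{n+1}| / |a_n| = [(3(n+1)³ + 5(n+1) + 2)/(3n³ + 5n + 2)] · 3/7, which tends to 3/7 as n → ∞.
Convergence for |w + 6| · 3/7 < 1, i.e. |w + 6| < 7/3. So R = 7/3.
Check w = -11/3: the n-th term does not approach 0; divergence by the term test.
Check w = -25/3: the n-th term does not approach 0; divergence by the term test.

(-25/3, -11/3)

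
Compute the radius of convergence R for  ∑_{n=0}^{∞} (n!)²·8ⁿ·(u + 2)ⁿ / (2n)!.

Ratio test: |a_{n+1}/a_n| = (n+1)²/[(2n+1)·(2n+2)] · 8 → 2 as n → ∞.
Thus R = 1/(2) = 1/2.

R = 1/2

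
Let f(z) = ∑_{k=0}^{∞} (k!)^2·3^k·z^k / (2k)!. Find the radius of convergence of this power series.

R = 4/3

By the ratio test, |a_{k+1}/a_k| = (k+1)²/[(2k+1)·(2k+2)] · 3 → 3/4.
The series converges when 3/4 · |z| < 1, giving R = 4/3.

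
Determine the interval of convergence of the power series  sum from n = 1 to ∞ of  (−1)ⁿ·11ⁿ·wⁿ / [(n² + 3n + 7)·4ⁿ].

Ratio test: |a_{n+1}/a_n| = [(n² + 3n + 7)/((n+1)² + 3(n+1) + 7)] · 11/4 → 11/4 as n → ∞.
Thus R = 1/(11/4) = 4/11.
Check w = 4/11: the series is dominated by a constant times Σ 1/n², which converges (p = 2 > 1).
At w = -4/11: the series is dominated by a constant times Σ 1/n², which converges (p = 2 > 1).

[-4/11, 4/11]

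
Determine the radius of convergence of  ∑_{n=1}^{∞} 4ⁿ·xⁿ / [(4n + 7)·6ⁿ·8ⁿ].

By the ratio test, |a_{n+1}/a_n| = [(4n + 7)/(4(n+1) + 7)] · 4/(6·8) → 1/12.
Hence the series converges for |x| < 1/(1/12) = 12, so the radius of convergence is 12.

R = 12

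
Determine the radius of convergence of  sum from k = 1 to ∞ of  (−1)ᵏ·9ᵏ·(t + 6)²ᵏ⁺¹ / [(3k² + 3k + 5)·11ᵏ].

Ratio test: |a_{k+1}/a_k| = [(3k² + 3k + 5)/(3(k+1)² + 3(k+1) + 5)] · 9/11 → 9/11 as k → ∞.
Successive powers of (t + 6) differ by 2, so the series converges when |t + 6|² · 9/11 < 1, i.e. |t + 6| < √(11/9). So R = √11/3.

R = √11/3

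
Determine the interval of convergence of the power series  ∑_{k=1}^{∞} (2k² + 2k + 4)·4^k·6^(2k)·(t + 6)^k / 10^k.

(-437/72, -427/72)

The ratio of consecutive coefficients is [(2(k+1)² + 2(k+1) + 4)/(2k² + 2k + 4)] · 4·36/10 → 72/5.
Hence the series converges for |t + 6| < 1/(72/5) = 5/72, so the radius of convergence is 5/72.
Endpoint t = -427/72: the k-th term does not approach 0; divergence by the term test.
Check t = -437/72: the terms have absolute value of order k², which does not tend to 0, so the series diverges by the divergence test.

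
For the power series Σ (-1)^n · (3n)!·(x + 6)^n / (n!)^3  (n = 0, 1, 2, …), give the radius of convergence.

The ratio of consecutive coefficients is (3n+1)·(3n+2)·(3n+3)/(n+1)³ → 27.
The series converges when 27 · |x + 6| < 1, giving R = 1/27.

R = 1/27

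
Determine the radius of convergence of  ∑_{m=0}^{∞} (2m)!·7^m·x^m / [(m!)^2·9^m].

R = 9/28

The ratio of consecutive coefficients is (2m+1)·(2m+2)/(m+1)² · 7/9 → 28/9.
The series converges when 28/9 · |x| < 1, giving R = 9/28.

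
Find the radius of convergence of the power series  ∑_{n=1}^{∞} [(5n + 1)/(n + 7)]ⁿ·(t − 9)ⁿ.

R = 1/5

By the Cauchy root test, |a_n|^(1/n) = (5n + 1)/(n + 7) → 5.
The series converges when 5 · |t − 9| < 1, giving R = 1/5.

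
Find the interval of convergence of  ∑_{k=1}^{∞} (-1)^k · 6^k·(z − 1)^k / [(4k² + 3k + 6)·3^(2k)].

[-1/2, 5/2]

Ratio test: |a_{k+1}/a_k| = [(4k² + 3k + 6)/(4(k+1)² + 3(k+1) + 6)] · 6/9 → 2/3 as k → ∞.
Convergence for |z − 1| · 2/3 < 1, i.e. |z − 1| < 3/2. So R = 3/2.
Check z = 5/2: absolute convergence follows by limit comparison with Σ 1/k².
Endpoint z = -1/2: absolute convergence follows by limit comparison with Σ 1/k².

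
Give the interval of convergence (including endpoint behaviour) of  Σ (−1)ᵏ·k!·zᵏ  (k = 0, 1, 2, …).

{0}

Apply the ratio test: |a_{k+1}| / |a_k| = (k+1), which tends to ∞ as k → ∞.
The ratio grows without bound, so the series diverges whenever z ≠ 0; it converges only at z = 0. R = 0.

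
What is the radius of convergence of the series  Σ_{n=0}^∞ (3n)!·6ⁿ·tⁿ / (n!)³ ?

By the ratio test, |a_{n+1}/a_n| = (3n+1)·(3n+2)·(3n+3)/(n+1)³ · 6 → 162.
The series converges when 162 · |t| < 1, giving R = 1/162.

R = 1/162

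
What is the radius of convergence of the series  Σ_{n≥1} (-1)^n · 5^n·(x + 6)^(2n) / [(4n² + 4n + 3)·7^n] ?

R = √35/5

By the ratio test, |a_{n+1}/a_n| = [(4n² + 4n + 3)/(4(n+1)² + 4(n+1) + 3)] · 5/7 → 5/7.
Successive powers of (x + 6) differ by 2, so the series converges when |x + 6|² · 5/7 < 1, i.e. |x + 6| < √(7/5). So R = √35/5.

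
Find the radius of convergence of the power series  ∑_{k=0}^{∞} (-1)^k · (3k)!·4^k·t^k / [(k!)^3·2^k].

R = 1/54

Ratio test: |a_{k+1}/a_k| = (3k+1)·(3k+2)·(3k+3)/(k+1)³ · 4/2 → 54 as k → ∞.
Convergence for |t| · 54 < 1, i.e. |t| < 1/54. So R = 1/54.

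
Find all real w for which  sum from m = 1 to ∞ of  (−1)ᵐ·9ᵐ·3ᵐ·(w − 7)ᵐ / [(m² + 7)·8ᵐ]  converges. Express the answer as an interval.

[181/27, 197/27]

Ratio test: |a_{m+1}/a_m| = [(m² + 7)/((m+1)² + 7)] · 9·3/8 → 27/8 as m → ∞.
Thus R = 1/(27/8) = 8/27.
Check w = 197/27: absolute convergence follows by limit comparison with Σ 1/m².
When w = 181/27, the terms are on the order of 1/m², so the series converges absolutely by comparison with the p-series (p = 2 > 1).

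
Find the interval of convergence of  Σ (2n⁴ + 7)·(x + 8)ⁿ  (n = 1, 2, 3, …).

(-9, -7)

Apply the ratio test: |a_{n+1}| / |a_n| = (2(n+1)⁴ + 7)/(2n⁴ + 7), which tends to 1 as n → ∞.
So the series converges when |x + 8| < 1 and diverges when |x + 8| > 1; R = 1.
Endpoint x = -7: the n-th term does not approach 0; divergence by the term test.
At x = -9: the terms have absolute value of order n⁴, which does not tend to 0, so the series diverges by the divergence test.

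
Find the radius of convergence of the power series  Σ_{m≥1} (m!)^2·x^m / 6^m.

R = 0

By the ratio test, |a_{m+1}/a_m| = (m+1)² · 1/6 → ∞.
The ratio grows without bound, so the series diverges whenever x ≠ 0; it converges only at x = 0. R = 0.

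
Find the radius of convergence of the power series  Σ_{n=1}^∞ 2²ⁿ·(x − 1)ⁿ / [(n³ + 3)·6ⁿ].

By the ratio test, |a_{n+1}/a_n| = [(n³ + 3)/((n+1)³ + 3)] · 4/6 → 2/3.
The series converges when 2/3 · |x − 1| < 1, giving R = 3/2.

R = 3/2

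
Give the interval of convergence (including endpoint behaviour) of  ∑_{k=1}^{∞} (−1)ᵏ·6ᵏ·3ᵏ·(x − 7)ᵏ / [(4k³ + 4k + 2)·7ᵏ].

By the ratio test, |a_{k+1}/a_k| = [(4k³ + 4k + 2)/(4(k+1)³ + 4(k+1) + 2)] · 6·3/7 → 18/7.
Hence the series converges for |x − 7| < 1/(18/7) = 7/18, so the radius of convergence is 7/18.
Endpoint x = 133/18: the series is dominated by a constant times Σ 1/k³, which converges (p = 3 > 1).
Endpoint x = 119/18: the series is dominated by a constant times Σ 1/k³, which converges (p = 3 > 1).

[119/18, 133/18]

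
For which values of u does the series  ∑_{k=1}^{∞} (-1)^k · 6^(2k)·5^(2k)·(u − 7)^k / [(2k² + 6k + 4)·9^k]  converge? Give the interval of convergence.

Apply the ratio test: |a_{k+1}| / |a_k| = [(2k² + 6k + 4)/(2(k+1)² + 6(k+1) + 4)] · 36·25/9, which tends to 100 as k → ∞.
The series converges when 100 · |u − 7| < 1, giving R = 1/100.
Check u = 701/100: the series is dominated by a constant times Σ 1/k², which converges (p = 2 > 1).
Check u = 699/100: the series is dominated by a constant times Σ 1/k², which converges (p = 2 > 1).

[699/100, 701/100]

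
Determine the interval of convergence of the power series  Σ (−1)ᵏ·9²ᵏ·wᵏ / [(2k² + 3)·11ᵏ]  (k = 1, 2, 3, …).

Ratio test: |a_{k+1}/a_k| = [(2k² + 3)/(2(k+1)² + 3)] · 81/11 → 81/11 as k → ∞.
Thus R = 1/(81/11) = 11/81.
At w = 11/81: absolute convergence follows by limit comparison with Σ 1/k².
When w = -11/81, the series is dominated by a constant times Σ 1/k², which converges (p = 2 > 1).

[-11/81, 11/81]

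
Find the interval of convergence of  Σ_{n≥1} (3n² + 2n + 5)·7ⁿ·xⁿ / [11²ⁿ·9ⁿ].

By the ratio test, |a_{n+1}/a_n| = [(3(n+1)² + 2(n+1) + 5)/(3n² + 2n + 5)] · 7/(121·9) → 7/1089.
The series converges when 7/1089 · |x| < 1, giving R = 1089/7.
At x = 1089/7: the terms do not tend to 0, so the series diverges.
Endpoint x = -1089/7: the terms do not tend to 0, so the series diverges.

(-1089/7, 1089/7)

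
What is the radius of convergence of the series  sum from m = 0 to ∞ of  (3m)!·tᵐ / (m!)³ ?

Apply the ratio test: |a_{m+1}| / |a_m| = (3m+1)·(3m+2)·(3m+3)/(m+1)³, which tends to 27 as m → ∞.
Thus R = 1/(27) = 1/27.

R = 1/27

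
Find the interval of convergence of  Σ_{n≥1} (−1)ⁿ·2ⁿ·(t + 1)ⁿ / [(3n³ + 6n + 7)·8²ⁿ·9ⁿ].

By the ratio test, |a_{n+1}/a_n| = [(3n³ + 6n + 7)/(3(n+1)³ + 6(n+1) + 7)] · 2/(64·9) → 1/288.
Convergence for |t + 1| · 1/288 < 1, i.e. |t + 1| < 288. So R = 288.
When t = 287, absolute convergence follows by limit comparison with Σ 1/n³.
At t = -289: the series is dominated by a constant times Σ 1/n³, which converges (p = 3 > 1).

[-289, 287]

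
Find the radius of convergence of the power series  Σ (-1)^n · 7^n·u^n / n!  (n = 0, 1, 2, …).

R = ∞

Apply the ratio test: |a_{n+1}| / |a_n| = 7 · 1/(n+1), which tends to 0 as n → ∞.
Since the limit is 0 < 1 for every u, the series converges on all of ℝ and R = ∞.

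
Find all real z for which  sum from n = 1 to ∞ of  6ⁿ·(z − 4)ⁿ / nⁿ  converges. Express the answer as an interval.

Root test: |a_n|^(1/n) = 6/n → 0.
The limit is 0 for every z, so R = ∞.

(−∞, ∞)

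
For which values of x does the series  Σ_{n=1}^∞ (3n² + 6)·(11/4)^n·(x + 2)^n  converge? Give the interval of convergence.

(-26/11, -18/11)

Apply the ratio test: |a_{n+1}| / |a_n| = [(3(n+1)² + 6)/(3n² + 6)] · 11/4, which tends to 11/4 as n → ∞.
The series converges when 11/4 · |x + 2| < 1, giving R = 4/11.
At x = -18/11: the n-th term does not approach 0; divergence by the term test.
Check x = -26/11: the n-th term does not approach 0; divergence by the term test.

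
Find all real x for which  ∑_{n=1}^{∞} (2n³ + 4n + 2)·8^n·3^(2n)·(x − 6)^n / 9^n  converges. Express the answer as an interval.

The ratio of consecutive coefficients is [(2(n+1)³ + 4(n+1) + 2)/(2n³ + 4n + 2)] · 8·9/9 → 8.
Hence the series converges for |x − 6| < 1/(8) = 1/8, so the radius of convergence is 1/8.
When x = 49/8, the terms do not tend to 0, so the series diverges.
Endpoint x = 47/8: the terms do not tend to 0, so the series diverges.

(47/8, 49/8)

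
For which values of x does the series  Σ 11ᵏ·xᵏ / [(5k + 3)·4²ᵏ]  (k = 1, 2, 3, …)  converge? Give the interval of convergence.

Ratio test: |a_{k+1}/a_k| = [(5k + 3)/(5(k+1) + 3)] · 11/16 → 11/16 as k → ∞.
Convergence for |x| · 11/16 < 1, i.e. |x| < 16/11. So R = 16/11.
Check x = 16/11: comparison with the harmonic series Σ 1/k shows the series diverges.
Check x = -16/11: an alternating series whose terms decrease to 0 in absolute value, so it converges by the Leibniz criterion.

[-16/11, 16/11)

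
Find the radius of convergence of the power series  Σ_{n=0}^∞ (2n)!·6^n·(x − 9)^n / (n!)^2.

R = 1/24

The ratio of consecutive coefficients is (2n+1)·(2n+2)/(n+1)² · 6 → 24.
Hence the series converges for |x − 9| < 1/(24) = 1/24, so the radius of convergence is 1/24.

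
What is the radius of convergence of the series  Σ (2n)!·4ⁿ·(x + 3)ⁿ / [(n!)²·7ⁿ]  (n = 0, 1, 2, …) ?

R = 7/16

The ratio of consecutive coefficients is (2n+1)·(2n+2)/(n+1)² · 4/7 → 16/7.
Convergence for |x + 3| · 16/7 < 1, i.e. |x + 3| < 7/16. So R = 7/16.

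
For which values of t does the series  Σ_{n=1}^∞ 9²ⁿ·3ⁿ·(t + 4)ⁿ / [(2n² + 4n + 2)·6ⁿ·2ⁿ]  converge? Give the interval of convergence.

[-328/81, -320/81]

Ratio test: |a_{n+1}/a_n| = [(2n² + 4n + 2)/(2(n+1)² + 4(n+1) + 2)] · 81·3/(6·2) → 81/4 as n → ∞.
Convergence for |t + 4| · 81/4 < 1, i.e. |t + 4| < 4/81. So R = 4/81.
Check t = -320/81: absolute convergence follows by limit comparison with Σ 1/n².
Endpoint t = -328/81: the terms are on the order of 1/n², so the series converges absolutely by comparison with the p-series (p = 2 > 1).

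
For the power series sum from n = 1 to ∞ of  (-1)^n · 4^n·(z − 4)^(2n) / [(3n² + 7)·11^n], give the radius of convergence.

Ratio test: |a_{n+1}/a_n| = [(3n² + 7)/(3(n+1)² + 7)] · 4/11 → 4/11 as n → ∞.
Since the exponent of (z − 4) increases by 2 each term, convergence requires |z − 4|² < 11/4, hence R = √11/2.

R = √11/2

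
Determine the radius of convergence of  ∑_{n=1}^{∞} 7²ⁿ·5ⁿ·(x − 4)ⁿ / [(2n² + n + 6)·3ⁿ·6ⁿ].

Apply the ratio test: |a_{n+1}| / |a_n| = [(2n² + n + 6)/(2(n+1)² + (n+1) + 6)] · 49·5/(3·6), which tends to 245/18 as n → ∞.
The series converges when 245/18 · |x − 4| < 1, giving R = 18/245.

R = 18/245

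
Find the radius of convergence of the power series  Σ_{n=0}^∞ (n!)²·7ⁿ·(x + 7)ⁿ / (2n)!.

R = 4/7

By the ratio test, |a_{n+1}/a_n| = (n+1)²/[(2n+1)·(2n+2)] · 7 → 7/4.
Convergence for |x + 7| · 7/4 < 1, i.e. |x + 7| < 4/7. So R = 4/7.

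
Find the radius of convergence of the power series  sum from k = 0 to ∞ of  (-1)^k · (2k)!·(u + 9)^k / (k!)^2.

By the ratio test, |a_{k+1}/a_k| = (2k+1)·(2k+2)/(k+1)² → 4.
Hence the series converges for |u + 9| < 1/(4) = 1/4, so the radius of convergence is 1/4.

R = 1/4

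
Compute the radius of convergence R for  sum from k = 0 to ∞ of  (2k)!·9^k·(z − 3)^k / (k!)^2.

R = 1/36

Ratio test: |a_{k+1}/a_k| = (2k+1)·(2k+2)/(k+1)² · 9 → 36 as k → ∞.
Hence the series converges for |z − 3| < 1/(36) = 1/36, so the radius of convergence is 1/36.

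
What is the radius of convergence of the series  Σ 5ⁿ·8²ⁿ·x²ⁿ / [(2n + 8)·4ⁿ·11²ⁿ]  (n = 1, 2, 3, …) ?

R = 11√5/20

Ratio test: |a_{n+1}/a_n| = [(2n + 8)/(2(n+1) + 8)] · 5·64/(4·121) → 80/121 as n → ∞.
Since the exponent of x increases by 2 each term, convergence requires |x|² < 121/80, hence R = 11√5/20.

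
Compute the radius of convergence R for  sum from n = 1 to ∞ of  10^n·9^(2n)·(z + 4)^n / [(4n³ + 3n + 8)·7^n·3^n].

R = 7/270

Apply the ratio test: |a_{n+1}| / |a_n| = [(4n³ + 3n + 8)/(4(n+1)³ + 3(n+1) + 8)] · 10·81/(7·3), which tends to 270/7 as n → ∞.
The series converges when 270/7 · |z + 4| < 1, giving R = 7/270.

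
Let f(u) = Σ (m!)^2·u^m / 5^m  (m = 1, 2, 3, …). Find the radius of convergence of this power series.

R = 0

Apply the ratio test: |a_{m+1}| / |a_m| = (m+1)² · 1/5, which tends to ∞ as m → ∞.
The terms grow without bound for any u ≠ 0, so R = 0 (convergence only at u = 0).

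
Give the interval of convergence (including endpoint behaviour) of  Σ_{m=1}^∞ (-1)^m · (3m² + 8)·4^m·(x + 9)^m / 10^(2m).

(-34, 16)

By the ratio test, |a_{m+1}/a_m| = [(3(m+1)² + 8)/(3m² + 8)] · 4/100 → 1/25.
The series converges when 1/25 · |x + 9| < 1, giving R = 25.
Check x = 16: the terms do not tend to 0, so the series diverges.
At x = -34: the m-th term does not approach 0; divergence by the term test.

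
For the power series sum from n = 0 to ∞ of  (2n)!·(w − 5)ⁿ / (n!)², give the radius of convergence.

By the ratio test, |a_{n+1}/a_n| = (2n+1)·(2n+2)/(n+1)² → 4.
Hence the series converges for |w − 5| < 1/(4) = 1/4, so the radius of convergence is 1/4.

R = 1/4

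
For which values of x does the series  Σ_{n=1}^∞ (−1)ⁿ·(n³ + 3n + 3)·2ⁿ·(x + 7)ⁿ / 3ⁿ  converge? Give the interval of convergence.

Ratio test: |a_{n+1}/a_n| = [((n+1)³ + 3(n+1) + 3)/(n³ + 3n + 3)] · 2/3 → 2/3 as n → ∞.
Convergence for |x + 7| · 2/3 < 1, i.e. |x + 7| < 3/2. So R = 3/2.
When x = -11/2, the n-th term does not approach 0; divergence by the term test.
When x = -17/2, the n-th term does not approach 0; divergence by the term test.

(-17/2, -11/2)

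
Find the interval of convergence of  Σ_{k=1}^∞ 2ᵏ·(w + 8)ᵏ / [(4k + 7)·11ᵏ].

[-27/2, -5/2)

By the ratio test, |a_{k+1}/a_k| = [(4k + 7)/(4(k+1) + 7)] · 2/11 → 2/11.
The series converges when 2/11 · |w + 8| < 1, giving R = 11/2.
At w = -5/2: comparison with the harmonic series Σ 1/k shows the series diverges.
When w = -27/2, the terms alternate in sign and decrease monotonically to 0 in absolute value (size ~ c/k), so the alternating series test gives convergence.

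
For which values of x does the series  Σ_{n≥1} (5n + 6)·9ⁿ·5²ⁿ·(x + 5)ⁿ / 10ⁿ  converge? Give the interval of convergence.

(-227/45, -223/45)

By the ratio test, |a_{n+1}/a_n| = [(5(n+1) + 6)/(5n + 6)] · 9·25/10 → 45/2.
Thus R = 1/(45/2) = 2/45.
When x = -223/45, the terms do not tend to 0, so the series diverges.
At x = -227/45: the terms do not tend to 0, so the series diverges.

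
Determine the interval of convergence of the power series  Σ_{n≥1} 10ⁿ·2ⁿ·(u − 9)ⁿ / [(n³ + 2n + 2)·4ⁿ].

Apply the ratio test: |a_{n+1}| / |a_n| = [(n³ + 2n + 2)/((n+1)³ + 2(n+1) + 2)] · 10·2/4, which tends to 5 as n → ∞.
Thus R = 1/(5) = 1/5.
At u = 46/5: the series is dominated by a constant times Σ 1/n³, which converges (p = 3 > 1).
Check u = 44/5: absolute convergence follows by limit comparison with Σ 1/n³.

[44/5, 46/5]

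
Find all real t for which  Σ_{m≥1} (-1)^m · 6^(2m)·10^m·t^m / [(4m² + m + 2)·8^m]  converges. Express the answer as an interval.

By the ratio test, |a_{m+1}/a_m| = [(4m² + m + 2)/(4(m+1)² + (m+1) + 2)] · 36·10/8 → 45.
The series converges when 45 · |t| < 1, giving R = 1/45.
When t = 1/45, absolute convergence follows by limit comparison with Σ 1/m².
Check t = -1/45: the series is dominated by a constant times Σ 1/m², which converges (p = 2 > 1).

[-1/45, 1/45]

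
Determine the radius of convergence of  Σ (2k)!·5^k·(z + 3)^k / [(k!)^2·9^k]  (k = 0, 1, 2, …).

By the ratio test, |a_{k+1}/a_k| = (2k+1)·(2k+2)/(k+1)² · 5/9 → 20/9.
The series converges when 20/9 · |z + 3| < 1, giving R = 9/20.

R = 9/20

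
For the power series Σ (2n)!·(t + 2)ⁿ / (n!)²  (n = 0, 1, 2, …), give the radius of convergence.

Apply the ratio test: |a_{n+1}| / |a_n| = (2n+1)·(2n+2)/(n+1)², which tends to 4 as n → ∞.
The series converges when 4 · |t + 2| < 1, giving R = 1/4.

R = 1/4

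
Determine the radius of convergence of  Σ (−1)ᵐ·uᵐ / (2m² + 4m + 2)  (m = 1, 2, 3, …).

The ratio of consecutive coefficients is (2m² + 4m + 2)/(2(m+1)² + 4(m+1) + 2) → 1.
Hence R = 1.

R = 1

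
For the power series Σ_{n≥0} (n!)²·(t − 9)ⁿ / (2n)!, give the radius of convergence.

R = 4

Ratio test: |a_{n+1}/a_n| = (n+1)²/[(2n+1)·(2n+2)] → 1/4 as n → ∞.
The series converges when 1/4 · |t − 9| < 1, giving R = 4.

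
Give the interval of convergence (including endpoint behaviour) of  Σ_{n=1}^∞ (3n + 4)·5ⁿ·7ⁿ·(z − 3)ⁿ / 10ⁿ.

(19/7, 23/7)

Apply the ratio test: |a_{n+1}| / |a_n| = [(3(n+1) + 4)/(3n + 4)] · 5·7/10, which tends to 7/2 as n → ∞.
Thus R = 1/(7/2) = 2/7.
Endpoint z = 23/7: the terms do not tend to 0, so the series diverges.
Check z = 19/7: the terms do not tend to 0, so the series diverges.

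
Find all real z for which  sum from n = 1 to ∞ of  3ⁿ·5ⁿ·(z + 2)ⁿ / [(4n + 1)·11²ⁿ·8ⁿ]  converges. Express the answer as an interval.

The ratio of consecutive coefficients is [(4n + 1)/(4(n+1) + 1)] · 3·5/(121·8) → 15/968.
Convergence for |z + 2| · 15/968 < 1, i.e. |z + 2| < 968/15. So R = 968/15.
When z = 938/15, the terms behave like c/n; limit comparison with the harmonic series gives divergence.
Endpoint z = -998/15: the terms alternate in sign and decrease monotonically to 0 in absolute value (size ~ c/n), so the alternating series test gives convergence.

[-998/15, 938/15)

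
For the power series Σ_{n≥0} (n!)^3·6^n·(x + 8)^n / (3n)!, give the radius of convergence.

By the ratio test, |a_{n+1}/a_n| = (n+1)³/[(3n+1)·(3n+2)·(3n+3)] · 6 → 2/9.
Hence the series converges for |x + 8| < 1/(2/9) = 9/2, so the radius of convergence is 9/2.

R = 9/2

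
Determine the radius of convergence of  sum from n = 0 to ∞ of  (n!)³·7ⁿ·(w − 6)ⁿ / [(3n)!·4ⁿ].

R = 108/7

By the ratio test, |a_{n+1}/a_n| = (n+1)³/[(3n+1)·(3n+2)·(3n+3)] · 7/4 → 7/108.
Thus R = 1/(7/108) = 108/7.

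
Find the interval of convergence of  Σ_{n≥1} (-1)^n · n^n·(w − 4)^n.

{4}

Root test: |a_n|^(1/n) = n → ∞.
The root grows without bound, so R = 0 (convergence only at w = 4).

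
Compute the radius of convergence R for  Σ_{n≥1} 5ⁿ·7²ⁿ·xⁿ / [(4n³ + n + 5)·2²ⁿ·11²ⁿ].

R = 484/245

Apply the ratio test: |a_{n+1}| / |a_n| = [(4n³ + n + 5)/(4(n+1)³ + (n+1) + 5)] · 5·49/(4·121), which tends to 245/484 as n → ∞.
The series converges when 245/484 · |x| < 1, giving R = 484/245.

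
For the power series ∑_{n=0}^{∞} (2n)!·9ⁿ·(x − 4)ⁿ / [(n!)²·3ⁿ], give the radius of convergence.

R = 1/12

By the ratio test, |a_{n+1}/a_n| = (2n+1)·(2n+2)/(n+1)² · 9/3 → 12.
Hence the series converges for |x − 4| < 1/(12) = 1/12, so the radius of convergence is 1/12.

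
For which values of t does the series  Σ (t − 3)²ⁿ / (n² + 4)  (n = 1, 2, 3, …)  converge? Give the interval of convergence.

[2, 4]

By the ratio test, |a_{n+1}/a_n| = (n² + 4)/((n+1)² + 4) → 1.
Since the exponent of (t − 3) increases by 2 each term, convergence requires |t − 3|² < 1, hence R = 1.
Endpoint t = 4: absolute convergence follows by limit comparison with Σ 1/n².
When t = 2, absolute convergence follows by limit comparison with Σ 1/n².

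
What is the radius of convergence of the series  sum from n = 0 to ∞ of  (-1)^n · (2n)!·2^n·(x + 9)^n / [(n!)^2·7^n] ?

Ratio test: |a_{n+1}/a_n| = (2n+1)·(2n+2)/(n+1)² · 2/7 → 8/7 as n → ∞.
The series converges when 8/7 · |x + 9| < 1, giving R = 7/8.

R = 7/8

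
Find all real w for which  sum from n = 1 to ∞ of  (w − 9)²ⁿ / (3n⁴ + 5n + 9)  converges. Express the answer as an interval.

[8, 10]

The ratio of consecutive coefficients is (3n⁴ + 5n + 9)/(3(n+1)⁴ + 5(n+1) + 9) → 1.
Writing y = (w − 9)², the series in y has radius 1, so |w − 9| < √(1) = 1 and R = 1.
When w = 10, the terms are on the order of 1/n⁴, so the series converges absolutely by comparison with the p-series (p = 4 > 1).
At w = 8: the series is dominated by a constant times Σ 1/n⁴, which converges (p = 4 > 1).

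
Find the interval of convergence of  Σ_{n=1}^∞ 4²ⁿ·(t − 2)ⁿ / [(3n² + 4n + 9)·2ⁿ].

The ratio of consecutive coefficients is [(3n² + 4n + 9)/(3(n+1)² + 4(n+1) + 9)] · 16/2 → 8.
Hence the series converges for |t − 2| < 1/(8) = 1/8, so the radius of convergence is 1/8.
When t = 17/8, the terms are on the order of 1/n², so the series converges absolutely by comparison with the p-series (p = 2 > 1).
Endpoint t = 15/8: the series is dominated by a constant times Σ 1/n², which converges (p = 2 > 1).

[15/8, 17/8]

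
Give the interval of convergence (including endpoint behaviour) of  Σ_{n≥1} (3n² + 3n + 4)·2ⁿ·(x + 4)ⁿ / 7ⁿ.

(-15/2, -1/2)

The ratio of consecutive coefficients is [(3(n+1)² + 3(n+1) + 4)/(3n² + 3n + 4)] · 2/7 → 2/7.
Thus R = 1/(2/7) = 7/2.
Check x = -1/2: the terms have absolute value of order n², which does not tend to 0, so the series diverges by the divergence test.
At x = -15/2: the n-th term does not approach 0; divergence by the term test.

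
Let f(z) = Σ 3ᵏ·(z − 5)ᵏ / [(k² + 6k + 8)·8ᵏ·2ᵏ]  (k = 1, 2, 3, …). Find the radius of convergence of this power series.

By the ratio test, |a_{k+1}/a_k| = [(k² + 6k + 8)/((k+1)² + 6(k+1) + 8)] · 3/(8·2) → 3/16.
Convergence for |z − 5| · 3/16 < 1, i.e. |z − 5| < 16/3. So R = 16/3.

R = 16/3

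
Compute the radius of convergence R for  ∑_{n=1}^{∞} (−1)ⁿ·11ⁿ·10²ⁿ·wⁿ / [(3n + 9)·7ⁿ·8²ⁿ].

R = 112/275

The ratio of consecutive coefficients is [(3n + 9)/(3(n+1) + 9)] · 11·100/(7·64) → 275/112.
The series converges when 275/112 · |w| < 1, giving R = 112/275.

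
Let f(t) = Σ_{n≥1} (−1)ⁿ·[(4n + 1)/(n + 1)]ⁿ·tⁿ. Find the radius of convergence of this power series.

R = 1/4

By the Cauchy root test, |a_n|^(1/n) = (4n + 1)/(n + 1) → 4.
Thus R = 1/(4) = 1/4.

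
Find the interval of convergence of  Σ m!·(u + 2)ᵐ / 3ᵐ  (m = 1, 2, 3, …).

{-2}

By the ratio test, |a_{m+1}/a_m| = (m+1) · 1/3 → ∞.
The terms grow without bound for any (u + 2) ≠ 0, so R = 0 (convergence only at u = -2).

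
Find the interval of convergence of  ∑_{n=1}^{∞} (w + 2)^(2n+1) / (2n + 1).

The ratio of consecutive coefficients is (2n + 1)/(2(n+1) + 1) → 1.
Writing y = (w + 2)², the series in y has radius 1, so |w + 2| < √(1) = 1 and R = 1.
Endpoint w = -1: comparison with the harmonic series Σ 1/n shows the series diverges.
Check w = -3: the terms are asymptotic to a nonzero constant times 1/n, so the series diverges by limit comparison with Σ 1/n.

(-3, -1)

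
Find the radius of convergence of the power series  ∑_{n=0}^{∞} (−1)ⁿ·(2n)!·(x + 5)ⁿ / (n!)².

R = 1/4

By the ratio test, |a_{n+1}/a_n| = (2n+1)·(2n+2)/(n+1)² → 4.
Hence the series converges for |x + 5| < 1/(4) = 1/4, so the radius of convergence is 1/4.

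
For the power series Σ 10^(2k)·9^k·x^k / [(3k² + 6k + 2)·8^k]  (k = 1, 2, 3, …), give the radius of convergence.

R = 2/225

Ratio test: |a_{k+1}/a_k| = [(3k² + 6k + 2)/(3(k+1)² + 6(k+1) + 2)] · 100·9/8 → 225/2 as k → ∞.
Thus R = 1/(225/2) = 2/225.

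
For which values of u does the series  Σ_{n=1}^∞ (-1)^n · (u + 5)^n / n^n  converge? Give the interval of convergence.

Applying the root test, |a_n|^(1/n) = 1/n → 0.
The limit is 0 for every u, so R = ∞.

(−∞, ∞)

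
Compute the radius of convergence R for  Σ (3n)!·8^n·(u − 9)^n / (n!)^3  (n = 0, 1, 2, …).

R = 1/216

Apply the ratio test: |a_{n+1}| / |a_n| = (3n+1)·(3n+2)·(3n+3)/(n+1)³ · 8, which tends to 216 as n → ∞.
Convergence for |u − 9| · 216 < 1, i.e. |u − 9| < 1/216. So R = 1/216.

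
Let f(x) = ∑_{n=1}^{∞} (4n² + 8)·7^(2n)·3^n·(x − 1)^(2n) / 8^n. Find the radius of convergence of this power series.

R = 2√6/21

The ratio of consecutive coefficients is [(4(n+1)² + 8)/(4n² + 8)] · 49·3/8 → 147/8.
Successive powers of (x − 1) differ by 2, so the series converges when |x − 1|² · 147/8 < 1, i.e. |x − 1| < √(8/147). So R = 2√6/21.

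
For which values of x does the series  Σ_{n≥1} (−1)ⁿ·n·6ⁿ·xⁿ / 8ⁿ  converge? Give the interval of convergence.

By the ratio test, |a_{n+1}/a_n| = [(n+1)/n] · 6/8 → 3/4.
The series converges when 3/4 · |x| < 1, giving R = 4/3.
Endpoint x = 4/3: the n-th term does not approach 0; divergence by the term test.
At x = -4/3: the terms have absolute value of order n, which does not tend to 0, so the series diverges by the divergence test.

(-4/3, 4/3)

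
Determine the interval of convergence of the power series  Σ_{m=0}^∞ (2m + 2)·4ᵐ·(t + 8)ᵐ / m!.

(−∞, ∞)

The ratio of consecutive coefficients is (2(m+1) + 2)/(2m + 2) · 4 · 1/(m+1) → 0.
The ratio tends to 0 regardless of t, hence R = ∞.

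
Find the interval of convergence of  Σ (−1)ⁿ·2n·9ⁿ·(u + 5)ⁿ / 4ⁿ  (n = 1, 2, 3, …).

By the ratio test, |a_{n+1}/a_n| = [2(n+1)/2n] · 9/4 → 9/4.
Hence the series converges for |u + 5| < 1/(9/4) = 4/9, so the radius of convergence is 4/9.
Endpoint u = -41/9: the terms have absolute value of order n, which does not tend to 0, so the series diverges by the divergence test.
Endpoint u = -49/9: the terms do not tend to 0, so the series diverges.

(-49/9, -41/9)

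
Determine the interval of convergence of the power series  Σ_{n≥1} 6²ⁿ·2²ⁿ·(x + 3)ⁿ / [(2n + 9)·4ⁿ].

[-109/36, -107/36)

The ratio of consecutive coefficients is [(2n + 9)/(2(n+1) + 9)] · 36·4/4 → 36.
Convergence for |x + 3| · 36 < 1, i.e. |x + 3| < 1/36. So R = 1/36.
At x = -107/36: comparison with the harmonic series Σ 1/n shows the series diverges.
Endpoint x = -109/36: convergence follows from the alternating series test (terms decrease monotonically to 0).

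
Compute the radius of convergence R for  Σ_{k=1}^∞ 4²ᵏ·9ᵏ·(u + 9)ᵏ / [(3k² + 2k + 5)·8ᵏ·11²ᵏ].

R = 121/18

Apply the ratio test: |a_{k+1}| / |a_k| = [(3k² + 2k + 5)/(3(k+1)² + 2(k+1) + 5)] · 16·9/(8·121), which tends to 18/121 as k → ∞.
The series converges when 18/121 · |u + 9| < 1, giving R = 121/18.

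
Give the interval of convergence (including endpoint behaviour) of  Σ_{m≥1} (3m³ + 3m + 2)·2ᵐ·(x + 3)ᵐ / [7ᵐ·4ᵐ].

By the ratio test, |a_{m+1}/a_m| = [(3(m+1)³ + 3(m+1) + 2)/(3m³ + 3m + 2)] · 2/(7·4) → 1/14.
Hence the series converges for |x + 3| < 1/(1/14) = 14, so the radius of convergence is 14.
At x = 11: the terms do not tend to 0, so the series diverges.
At x = -17: the terms have absolute value of order m³, which does not tend to 0, so the series diverges by the divergence test.

(-17, 11)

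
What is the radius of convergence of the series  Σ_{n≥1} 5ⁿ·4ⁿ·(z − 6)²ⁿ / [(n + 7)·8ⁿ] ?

Apply the ratio test: |a_{n+1}| / |a_n| = [(n + 7)/((n+1) + 7)] · 5·4/8, which tends to 5/2 as n → ∞.
Since the exponent of (z − 6) increases by 2 each term, convergence requires |z − 6|² < 2/5, hence R = √10/5.

R = √10/5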